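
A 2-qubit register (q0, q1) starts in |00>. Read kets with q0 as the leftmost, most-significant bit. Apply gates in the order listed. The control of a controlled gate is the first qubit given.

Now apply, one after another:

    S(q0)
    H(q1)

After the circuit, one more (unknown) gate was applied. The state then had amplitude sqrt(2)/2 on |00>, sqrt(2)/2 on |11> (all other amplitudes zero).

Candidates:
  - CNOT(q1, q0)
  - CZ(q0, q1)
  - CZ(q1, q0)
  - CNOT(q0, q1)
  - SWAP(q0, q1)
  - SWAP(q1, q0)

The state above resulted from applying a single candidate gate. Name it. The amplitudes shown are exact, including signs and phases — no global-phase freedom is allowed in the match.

It was CNOT(q1, q0) that produced the state shown.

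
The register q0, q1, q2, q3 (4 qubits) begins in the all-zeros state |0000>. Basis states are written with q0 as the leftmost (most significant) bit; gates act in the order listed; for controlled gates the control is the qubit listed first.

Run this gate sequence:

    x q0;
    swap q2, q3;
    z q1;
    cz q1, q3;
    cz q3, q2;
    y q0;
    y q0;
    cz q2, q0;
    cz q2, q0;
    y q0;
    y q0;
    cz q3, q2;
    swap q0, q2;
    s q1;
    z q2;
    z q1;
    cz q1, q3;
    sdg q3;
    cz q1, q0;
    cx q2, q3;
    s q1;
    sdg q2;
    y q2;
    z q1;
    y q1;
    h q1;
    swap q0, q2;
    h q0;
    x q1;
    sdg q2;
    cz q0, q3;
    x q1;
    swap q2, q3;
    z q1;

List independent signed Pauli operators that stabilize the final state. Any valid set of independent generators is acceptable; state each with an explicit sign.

The stabilizer group can be generated by -XIII, +IXII, -IIZI, +IIIZ, among other valid generating sets.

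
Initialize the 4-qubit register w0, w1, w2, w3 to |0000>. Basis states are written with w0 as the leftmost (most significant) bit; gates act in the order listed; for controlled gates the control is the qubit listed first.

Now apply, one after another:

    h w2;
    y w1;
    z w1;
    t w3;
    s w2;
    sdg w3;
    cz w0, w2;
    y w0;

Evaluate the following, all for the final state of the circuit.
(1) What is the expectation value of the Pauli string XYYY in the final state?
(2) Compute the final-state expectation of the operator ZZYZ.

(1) The observable XYYY averages to 0.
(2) The expectation value of ZZYZ is 1.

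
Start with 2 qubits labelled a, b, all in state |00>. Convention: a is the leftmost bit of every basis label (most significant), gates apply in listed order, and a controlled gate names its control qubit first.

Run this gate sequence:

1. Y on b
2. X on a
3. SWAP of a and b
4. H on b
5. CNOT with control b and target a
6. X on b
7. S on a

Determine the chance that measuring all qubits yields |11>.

Outcome |11> occurs with probability 1/2.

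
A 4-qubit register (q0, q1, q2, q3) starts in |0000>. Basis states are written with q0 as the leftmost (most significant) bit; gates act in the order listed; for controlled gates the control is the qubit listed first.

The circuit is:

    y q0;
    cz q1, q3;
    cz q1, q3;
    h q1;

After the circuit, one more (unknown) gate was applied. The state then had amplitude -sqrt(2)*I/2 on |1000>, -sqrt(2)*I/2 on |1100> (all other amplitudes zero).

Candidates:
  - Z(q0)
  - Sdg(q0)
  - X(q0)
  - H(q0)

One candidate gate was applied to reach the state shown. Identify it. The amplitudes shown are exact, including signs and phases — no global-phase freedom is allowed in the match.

It was Z(q0) that produced the state shown.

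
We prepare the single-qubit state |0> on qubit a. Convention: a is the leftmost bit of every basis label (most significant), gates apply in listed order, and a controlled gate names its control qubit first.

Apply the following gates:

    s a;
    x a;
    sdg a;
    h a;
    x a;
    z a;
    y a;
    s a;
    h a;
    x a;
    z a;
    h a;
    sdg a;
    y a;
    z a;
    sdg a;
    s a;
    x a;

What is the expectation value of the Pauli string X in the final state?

The expectation value of X is -1.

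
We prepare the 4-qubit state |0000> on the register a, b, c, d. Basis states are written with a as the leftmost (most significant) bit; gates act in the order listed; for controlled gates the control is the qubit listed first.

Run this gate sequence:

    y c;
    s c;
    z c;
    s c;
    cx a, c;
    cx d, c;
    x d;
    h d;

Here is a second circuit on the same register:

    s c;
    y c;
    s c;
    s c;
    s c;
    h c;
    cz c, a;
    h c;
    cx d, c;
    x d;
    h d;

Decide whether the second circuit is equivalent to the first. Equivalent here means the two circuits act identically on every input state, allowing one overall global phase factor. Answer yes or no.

No, they are not equivalent — no single phase factor reconciles the two unitaries.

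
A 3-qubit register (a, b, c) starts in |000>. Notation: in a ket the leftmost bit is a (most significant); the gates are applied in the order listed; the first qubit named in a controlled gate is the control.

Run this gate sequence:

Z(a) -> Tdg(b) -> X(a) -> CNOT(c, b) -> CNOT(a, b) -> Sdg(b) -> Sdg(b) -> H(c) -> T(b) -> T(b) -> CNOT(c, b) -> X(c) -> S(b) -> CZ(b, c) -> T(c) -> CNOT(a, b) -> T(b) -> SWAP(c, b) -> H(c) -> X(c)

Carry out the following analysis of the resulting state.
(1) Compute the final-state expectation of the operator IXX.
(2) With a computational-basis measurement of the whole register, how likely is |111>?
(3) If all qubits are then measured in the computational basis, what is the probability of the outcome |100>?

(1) The expectation value of IXX is 0.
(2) Outcome |111> occurs with probability 1/4.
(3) The probability of measuring |100> is 1/4.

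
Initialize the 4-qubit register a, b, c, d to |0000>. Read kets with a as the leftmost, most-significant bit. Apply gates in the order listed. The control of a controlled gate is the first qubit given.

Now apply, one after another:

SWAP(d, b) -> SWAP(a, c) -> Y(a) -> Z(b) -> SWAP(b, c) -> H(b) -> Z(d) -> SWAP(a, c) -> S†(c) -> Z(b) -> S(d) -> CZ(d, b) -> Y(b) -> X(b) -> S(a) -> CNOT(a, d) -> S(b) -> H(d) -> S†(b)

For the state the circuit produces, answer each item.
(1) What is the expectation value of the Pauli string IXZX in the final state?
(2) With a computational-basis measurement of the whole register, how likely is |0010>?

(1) The expectation value of IXZX is -1.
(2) The probability of measuring |0010> is 1/4.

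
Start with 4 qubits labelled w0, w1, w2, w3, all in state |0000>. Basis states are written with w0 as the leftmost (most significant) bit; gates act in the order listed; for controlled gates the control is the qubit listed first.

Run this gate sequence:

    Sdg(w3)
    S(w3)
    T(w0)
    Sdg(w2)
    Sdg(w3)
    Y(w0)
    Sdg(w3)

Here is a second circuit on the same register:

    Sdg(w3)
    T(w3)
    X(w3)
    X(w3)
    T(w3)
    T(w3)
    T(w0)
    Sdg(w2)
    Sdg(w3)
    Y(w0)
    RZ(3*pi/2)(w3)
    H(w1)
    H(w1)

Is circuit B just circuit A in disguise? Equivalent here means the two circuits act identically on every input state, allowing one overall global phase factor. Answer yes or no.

No — the two circuits implement different unitaries, even allowing a global phase.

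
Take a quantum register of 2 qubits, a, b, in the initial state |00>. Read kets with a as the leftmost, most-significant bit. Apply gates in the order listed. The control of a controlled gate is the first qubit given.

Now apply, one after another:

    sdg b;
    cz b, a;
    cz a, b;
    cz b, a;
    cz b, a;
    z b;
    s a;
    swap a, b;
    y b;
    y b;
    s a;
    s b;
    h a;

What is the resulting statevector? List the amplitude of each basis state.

The resulting statevector has amplitude sqrt(2)/2 on |00>, 0 on |01>, sqrt(2)/2 on |10>, 0 on |11>.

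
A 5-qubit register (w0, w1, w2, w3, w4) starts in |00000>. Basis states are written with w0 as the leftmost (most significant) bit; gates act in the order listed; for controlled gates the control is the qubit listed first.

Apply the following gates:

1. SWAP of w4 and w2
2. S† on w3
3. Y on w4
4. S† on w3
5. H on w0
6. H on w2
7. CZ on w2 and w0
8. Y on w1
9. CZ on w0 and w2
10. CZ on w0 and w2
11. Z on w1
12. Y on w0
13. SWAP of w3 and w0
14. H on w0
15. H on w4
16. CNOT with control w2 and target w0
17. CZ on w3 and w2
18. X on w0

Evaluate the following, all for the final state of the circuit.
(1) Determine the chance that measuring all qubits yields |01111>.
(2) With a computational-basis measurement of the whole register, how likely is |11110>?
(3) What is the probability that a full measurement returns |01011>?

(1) A full measurement returns |01111> with probability 1/16.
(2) Outcome |11110> occurs with probability 1/16.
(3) The probability of measuring |01011> is 1/16.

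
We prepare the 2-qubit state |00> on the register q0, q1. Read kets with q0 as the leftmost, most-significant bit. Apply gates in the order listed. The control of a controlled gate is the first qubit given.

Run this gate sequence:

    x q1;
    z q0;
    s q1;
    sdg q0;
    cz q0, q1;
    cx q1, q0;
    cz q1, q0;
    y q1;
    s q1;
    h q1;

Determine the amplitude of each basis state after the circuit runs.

After the circuit, the state carries amplitude 0 on |00>, 0 on |01>, -sqrt(2)/2 on |10>, -sqrt(2)/2 on |11>.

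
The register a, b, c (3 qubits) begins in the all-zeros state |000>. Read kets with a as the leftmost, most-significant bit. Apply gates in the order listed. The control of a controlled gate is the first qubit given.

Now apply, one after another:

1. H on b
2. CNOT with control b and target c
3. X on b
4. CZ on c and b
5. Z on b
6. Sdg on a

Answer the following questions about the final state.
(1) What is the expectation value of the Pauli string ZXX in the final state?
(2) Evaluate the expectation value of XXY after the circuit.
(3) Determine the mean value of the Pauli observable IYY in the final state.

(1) The observable ZXX averages to -1.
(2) In the final state, XXY has expectation 0.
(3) In the final state, IYY has expectation -1.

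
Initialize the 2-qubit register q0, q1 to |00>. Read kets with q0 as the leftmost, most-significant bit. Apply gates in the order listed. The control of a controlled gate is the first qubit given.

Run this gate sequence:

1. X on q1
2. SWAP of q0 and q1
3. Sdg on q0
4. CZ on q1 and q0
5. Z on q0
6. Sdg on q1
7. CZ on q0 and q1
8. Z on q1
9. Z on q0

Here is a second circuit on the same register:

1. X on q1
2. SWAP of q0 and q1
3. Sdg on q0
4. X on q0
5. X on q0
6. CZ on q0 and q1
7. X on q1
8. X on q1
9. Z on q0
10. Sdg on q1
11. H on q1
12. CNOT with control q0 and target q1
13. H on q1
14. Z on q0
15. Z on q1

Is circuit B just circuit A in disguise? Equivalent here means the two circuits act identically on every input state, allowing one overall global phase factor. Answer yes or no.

Yes — the two circuits implement the same unitary up to a global phase.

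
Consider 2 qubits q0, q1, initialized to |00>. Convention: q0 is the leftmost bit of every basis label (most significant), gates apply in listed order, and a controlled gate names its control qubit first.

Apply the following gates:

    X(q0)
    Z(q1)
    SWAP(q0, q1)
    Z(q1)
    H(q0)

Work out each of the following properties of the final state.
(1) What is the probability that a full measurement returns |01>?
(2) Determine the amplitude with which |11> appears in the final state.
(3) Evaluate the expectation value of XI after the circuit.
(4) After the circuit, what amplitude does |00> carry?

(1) The probability of measuring |01> is 1/2.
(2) |11> carries amplitude -sqrt(2)/2 in the final state.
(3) In the final state, XI has expectation 1.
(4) The final state's coefficient on |00> equals 0.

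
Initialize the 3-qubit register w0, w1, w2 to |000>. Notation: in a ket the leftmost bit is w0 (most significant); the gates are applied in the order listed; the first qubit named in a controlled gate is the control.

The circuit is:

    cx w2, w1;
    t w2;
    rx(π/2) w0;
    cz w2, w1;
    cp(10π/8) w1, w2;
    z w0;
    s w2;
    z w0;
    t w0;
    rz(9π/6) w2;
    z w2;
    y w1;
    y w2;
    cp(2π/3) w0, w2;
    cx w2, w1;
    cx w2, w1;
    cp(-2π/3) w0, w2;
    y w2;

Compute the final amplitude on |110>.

The amplitude on |110> is -sqrt(2)*I/2.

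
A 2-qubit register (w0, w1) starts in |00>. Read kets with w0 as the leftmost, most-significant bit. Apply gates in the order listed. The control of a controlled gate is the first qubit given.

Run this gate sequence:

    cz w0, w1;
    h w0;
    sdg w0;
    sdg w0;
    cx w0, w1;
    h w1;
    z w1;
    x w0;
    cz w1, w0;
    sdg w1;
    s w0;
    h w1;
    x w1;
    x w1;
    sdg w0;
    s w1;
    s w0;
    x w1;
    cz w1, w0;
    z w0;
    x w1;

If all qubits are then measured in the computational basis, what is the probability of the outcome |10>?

A full measurement returns |10> with probability 1/4.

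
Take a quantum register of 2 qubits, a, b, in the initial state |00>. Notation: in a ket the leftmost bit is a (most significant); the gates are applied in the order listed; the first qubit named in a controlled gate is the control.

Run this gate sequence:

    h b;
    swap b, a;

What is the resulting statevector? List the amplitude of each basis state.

The final amplitudes are sqrt(2)/2 on |00>, 0 on |01>, sqrt(2)/2 on |10>, 0 on |11>.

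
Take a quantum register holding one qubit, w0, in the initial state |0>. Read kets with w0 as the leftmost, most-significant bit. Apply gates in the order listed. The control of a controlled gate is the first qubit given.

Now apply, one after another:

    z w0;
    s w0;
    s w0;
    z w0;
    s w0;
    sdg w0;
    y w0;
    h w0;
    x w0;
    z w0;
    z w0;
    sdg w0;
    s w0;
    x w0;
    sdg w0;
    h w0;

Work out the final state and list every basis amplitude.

The final amplitudes are -1/2 + I/2 on |0>, 1/2 + I/2 on |1>.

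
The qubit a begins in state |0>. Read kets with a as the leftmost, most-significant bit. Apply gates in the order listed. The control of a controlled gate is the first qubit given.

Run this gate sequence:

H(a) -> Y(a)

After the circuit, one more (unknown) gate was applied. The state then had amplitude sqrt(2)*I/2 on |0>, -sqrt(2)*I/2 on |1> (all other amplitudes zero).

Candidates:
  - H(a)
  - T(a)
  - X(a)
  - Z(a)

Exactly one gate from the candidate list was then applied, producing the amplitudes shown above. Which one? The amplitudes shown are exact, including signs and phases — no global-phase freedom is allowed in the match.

It was X(a) that produced the state shown.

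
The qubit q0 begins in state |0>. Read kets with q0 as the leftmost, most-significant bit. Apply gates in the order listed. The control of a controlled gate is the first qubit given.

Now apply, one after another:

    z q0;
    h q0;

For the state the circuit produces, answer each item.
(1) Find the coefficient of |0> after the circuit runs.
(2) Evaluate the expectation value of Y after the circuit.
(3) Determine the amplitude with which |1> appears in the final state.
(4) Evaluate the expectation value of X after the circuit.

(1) The amplitude on |0> is sqrt(2)/2.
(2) The observable Y averages to 0.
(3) The final state's coefficient on |1> equals sqrt(2)/2.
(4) In the final state, X has expectation 1.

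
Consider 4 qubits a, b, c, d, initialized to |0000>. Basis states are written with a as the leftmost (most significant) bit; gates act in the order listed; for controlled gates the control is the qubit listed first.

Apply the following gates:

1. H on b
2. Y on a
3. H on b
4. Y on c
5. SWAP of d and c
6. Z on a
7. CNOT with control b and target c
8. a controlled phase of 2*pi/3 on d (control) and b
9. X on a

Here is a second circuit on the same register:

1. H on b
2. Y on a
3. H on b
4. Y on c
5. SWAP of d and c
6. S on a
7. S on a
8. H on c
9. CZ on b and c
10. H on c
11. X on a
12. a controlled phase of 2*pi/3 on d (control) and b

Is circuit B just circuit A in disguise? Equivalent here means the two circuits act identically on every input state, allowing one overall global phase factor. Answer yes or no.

Yes, they are equivalent — the unitaries differ by at most a global phase.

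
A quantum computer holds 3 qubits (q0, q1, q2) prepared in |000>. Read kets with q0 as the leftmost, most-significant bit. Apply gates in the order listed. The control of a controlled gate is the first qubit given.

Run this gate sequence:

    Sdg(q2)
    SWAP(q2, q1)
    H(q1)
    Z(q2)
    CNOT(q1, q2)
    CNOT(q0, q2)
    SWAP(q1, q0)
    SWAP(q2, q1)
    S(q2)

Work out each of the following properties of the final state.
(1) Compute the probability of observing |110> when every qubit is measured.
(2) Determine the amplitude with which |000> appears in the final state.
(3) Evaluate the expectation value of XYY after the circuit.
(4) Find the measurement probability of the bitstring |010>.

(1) A full measurement returns |110> with probability 1/2.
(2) |000> carries amplitude sqrt(2)/2 in the final state.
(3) The expectation value of XYY is 0.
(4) The probability of measuring |010> is 0.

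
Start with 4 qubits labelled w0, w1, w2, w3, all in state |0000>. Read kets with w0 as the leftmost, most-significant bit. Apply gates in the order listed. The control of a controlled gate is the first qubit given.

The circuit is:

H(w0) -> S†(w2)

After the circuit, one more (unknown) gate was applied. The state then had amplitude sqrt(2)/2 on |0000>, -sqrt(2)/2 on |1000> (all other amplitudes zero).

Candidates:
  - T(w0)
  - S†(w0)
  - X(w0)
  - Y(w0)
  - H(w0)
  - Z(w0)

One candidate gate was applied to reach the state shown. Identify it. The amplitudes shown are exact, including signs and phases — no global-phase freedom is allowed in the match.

The unique candidate consistent with the amplitudes is Z(w0).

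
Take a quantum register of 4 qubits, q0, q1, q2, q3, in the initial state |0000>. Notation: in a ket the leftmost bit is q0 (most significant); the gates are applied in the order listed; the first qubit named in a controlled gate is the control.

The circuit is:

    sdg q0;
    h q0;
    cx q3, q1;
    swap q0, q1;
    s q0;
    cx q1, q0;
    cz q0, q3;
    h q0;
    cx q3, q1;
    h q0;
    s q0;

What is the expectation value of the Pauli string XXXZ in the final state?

The observable XXXZ averages to 0.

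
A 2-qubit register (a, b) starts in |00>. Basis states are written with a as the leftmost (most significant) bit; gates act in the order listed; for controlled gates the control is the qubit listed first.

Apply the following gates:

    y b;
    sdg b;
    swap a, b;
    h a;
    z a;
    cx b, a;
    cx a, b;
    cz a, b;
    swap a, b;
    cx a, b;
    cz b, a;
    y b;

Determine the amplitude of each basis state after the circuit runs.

After the circuit, the state carries amplitude 0 on |00>, sqrt(2)*I/2 on |01>, 0 on |10>, -sqrt(2)*I/2 on |11>.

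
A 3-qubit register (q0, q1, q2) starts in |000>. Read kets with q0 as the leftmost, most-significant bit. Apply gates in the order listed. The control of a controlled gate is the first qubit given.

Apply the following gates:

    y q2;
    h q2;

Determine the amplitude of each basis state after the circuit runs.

After the circuit, the state carries amplitude sqrt(2)*I/2 on |000>, -sqrt(2)*I/2 on |001>, and 0 on every other basis state.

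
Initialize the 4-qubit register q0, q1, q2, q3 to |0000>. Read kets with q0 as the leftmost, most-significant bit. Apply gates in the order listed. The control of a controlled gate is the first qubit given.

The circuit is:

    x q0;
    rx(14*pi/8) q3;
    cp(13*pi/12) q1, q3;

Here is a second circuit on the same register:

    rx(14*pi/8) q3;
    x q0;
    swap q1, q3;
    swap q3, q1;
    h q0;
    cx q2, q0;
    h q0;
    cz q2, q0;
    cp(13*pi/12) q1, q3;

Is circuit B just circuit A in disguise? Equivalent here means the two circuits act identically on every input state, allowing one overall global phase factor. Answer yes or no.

Yes, they are equivalent — the unitaries differ by at most a global phase.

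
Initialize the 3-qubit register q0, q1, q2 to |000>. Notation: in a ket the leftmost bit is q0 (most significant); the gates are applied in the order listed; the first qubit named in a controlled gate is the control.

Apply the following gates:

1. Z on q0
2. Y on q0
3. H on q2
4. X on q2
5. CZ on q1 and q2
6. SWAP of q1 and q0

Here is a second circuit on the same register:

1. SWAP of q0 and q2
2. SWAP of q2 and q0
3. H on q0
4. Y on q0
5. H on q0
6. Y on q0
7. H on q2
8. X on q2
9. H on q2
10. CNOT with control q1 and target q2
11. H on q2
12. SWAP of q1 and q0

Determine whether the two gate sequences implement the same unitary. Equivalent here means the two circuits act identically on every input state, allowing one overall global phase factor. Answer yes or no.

No, they are not equivalent — no single phase factor reconciles the two unitaries.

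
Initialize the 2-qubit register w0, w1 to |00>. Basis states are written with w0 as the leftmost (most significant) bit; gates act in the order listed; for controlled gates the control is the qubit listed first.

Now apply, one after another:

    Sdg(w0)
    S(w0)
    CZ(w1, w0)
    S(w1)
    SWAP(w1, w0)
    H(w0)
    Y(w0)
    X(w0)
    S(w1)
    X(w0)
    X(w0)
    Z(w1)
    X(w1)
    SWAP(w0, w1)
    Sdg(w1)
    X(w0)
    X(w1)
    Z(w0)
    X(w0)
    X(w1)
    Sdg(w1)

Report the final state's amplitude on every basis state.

The resulting statevector has amplitude 0 on |00>, 0 on |01>, sqrt(2)*I/2 on |10>, sqrt(2)*I/2 on |11>. Key observation: the block from step 10 through step 11 cancels to the identity and can be dropped.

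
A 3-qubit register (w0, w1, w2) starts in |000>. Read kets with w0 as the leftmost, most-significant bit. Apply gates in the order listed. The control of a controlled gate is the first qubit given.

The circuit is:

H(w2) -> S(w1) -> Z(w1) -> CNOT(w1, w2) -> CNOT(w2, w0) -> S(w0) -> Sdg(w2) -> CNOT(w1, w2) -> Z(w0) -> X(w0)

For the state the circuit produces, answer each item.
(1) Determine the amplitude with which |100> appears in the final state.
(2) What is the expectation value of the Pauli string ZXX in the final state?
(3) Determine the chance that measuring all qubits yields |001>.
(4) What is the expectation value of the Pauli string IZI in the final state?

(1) The final state's coefficient on |100> equals sqrt(2)/2.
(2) The expectation value of ZXX is 0.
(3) The probability of measuring |001> is 1/2.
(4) The observable IZI averages to 1.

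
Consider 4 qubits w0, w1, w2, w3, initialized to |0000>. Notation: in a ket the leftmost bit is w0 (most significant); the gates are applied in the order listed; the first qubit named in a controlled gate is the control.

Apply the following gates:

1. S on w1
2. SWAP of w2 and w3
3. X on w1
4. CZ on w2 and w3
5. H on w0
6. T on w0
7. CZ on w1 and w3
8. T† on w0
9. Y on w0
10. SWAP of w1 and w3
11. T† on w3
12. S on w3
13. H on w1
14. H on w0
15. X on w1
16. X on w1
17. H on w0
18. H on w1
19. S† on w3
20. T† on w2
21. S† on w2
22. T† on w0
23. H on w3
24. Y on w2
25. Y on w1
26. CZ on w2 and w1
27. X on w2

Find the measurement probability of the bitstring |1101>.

Outcome |1101> occurs with probability 1/4. Key observation: steps 12-19 multiply out to the identity, so the circuit reduces to the remaining gates.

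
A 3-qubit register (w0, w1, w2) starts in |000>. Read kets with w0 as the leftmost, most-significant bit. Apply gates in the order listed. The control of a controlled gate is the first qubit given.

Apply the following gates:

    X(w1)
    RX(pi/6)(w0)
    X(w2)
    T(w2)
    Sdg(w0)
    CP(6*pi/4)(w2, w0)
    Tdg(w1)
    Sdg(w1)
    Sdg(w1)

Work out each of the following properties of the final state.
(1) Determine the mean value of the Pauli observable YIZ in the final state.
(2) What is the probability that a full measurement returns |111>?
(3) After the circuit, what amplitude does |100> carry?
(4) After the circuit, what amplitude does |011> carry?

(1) The expectation value of YIZ is -1/2.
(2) A full measurement returns |111> with probability 1/2 - sqrt(3)/4.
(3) |100> carries amplitude 0 in the final state.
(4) The final state's coefficient on |011> equals -sqrt(6)/4 - sqrt(2)/4.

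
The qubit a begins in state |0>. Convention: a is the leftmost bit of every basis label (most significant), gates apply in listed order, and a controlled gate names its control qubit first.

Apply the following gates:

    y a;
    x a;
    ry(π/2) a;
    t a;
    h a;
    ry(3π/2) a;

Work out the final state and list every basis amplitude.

The resulting statevector has amplitude -sqrt(2)*I/2 on |0>, sqrt(2)*exp(3*I*pi/4)/2 on |1>.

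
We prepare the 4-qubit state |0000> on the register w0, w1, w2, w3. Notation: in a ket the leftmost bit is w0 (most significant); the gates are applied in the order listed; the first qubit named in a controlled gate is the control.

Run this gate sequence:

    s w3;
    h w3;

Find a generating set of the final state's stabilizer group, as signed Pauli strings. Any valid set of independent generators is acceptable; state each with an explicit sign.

The stabilizer group can be generated by +IIIX, +ZIII, +IZII, +IIZI, among other valid generating sets.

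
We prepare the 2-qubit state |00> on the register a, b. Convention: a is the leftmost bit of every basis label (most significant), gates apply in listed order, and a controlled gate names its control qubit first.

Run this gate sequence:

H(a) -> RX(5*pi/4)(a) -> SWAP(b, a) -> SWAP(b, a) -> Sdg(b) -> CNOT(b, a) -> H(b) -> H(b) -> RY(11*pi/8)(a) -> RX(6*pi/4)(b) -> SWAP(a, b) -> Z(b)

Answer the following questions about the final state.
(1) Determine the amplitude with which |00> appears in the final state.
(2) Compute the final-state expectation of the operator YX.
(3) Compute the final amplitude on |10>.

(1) |00> carries amplitude -sqrt(1/2 - sqrt(2)/4)*sin(5*pi/16)/2 - sqrt(1/2 - sqrt(2)/4)*cos(5*pi/16)/2 - I*sqrt(sqrt(2)/4 + 1/2)*sin(5*pi/16)/2 - I*sqrt(sqrt(2)/4 + 1/2)*cos(5*pi/16)/2 in the final state. Key observation: gates 7-8 undo each other exactly, leaving only the rest of the circuit to track.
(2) The expectation value of YX is sqrt(2 - sqrt(2))/2.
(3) The final state's coefficient on |10> equals sqrt(sqrt(2)/4 + 1/2)*cos(5*pi/16)/2 + sqrt(sqrt(2)/4 + 1/2)*sin(5*pi/16)/2 - I*sqrt(1/2 - sqrt(2)/4)*sin(5*pi/16)/2 - I*sqrt(1/2 - sqrt(2)/4)*cos(5*pi/16)/2.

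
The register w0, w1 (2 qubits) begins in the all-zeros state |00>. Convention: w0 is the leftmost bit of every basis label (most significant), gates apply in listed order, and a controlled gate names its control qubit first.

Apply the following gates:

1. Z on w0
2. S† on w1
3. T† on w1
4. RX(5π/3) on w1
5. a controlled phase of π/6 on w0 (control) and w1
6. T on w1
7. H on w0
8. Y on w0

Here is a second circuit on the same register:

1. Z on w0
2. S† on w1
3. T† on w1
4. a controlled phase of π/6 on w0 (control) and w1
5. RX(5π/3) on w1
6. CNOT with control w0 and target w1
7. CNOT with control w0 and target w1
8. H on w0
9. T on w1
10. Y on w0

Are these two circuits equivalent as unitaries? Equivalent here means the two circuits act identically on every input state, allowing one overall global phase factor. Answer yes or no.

No, they are not equivalent — no single phase factor reconciles the two unitaries.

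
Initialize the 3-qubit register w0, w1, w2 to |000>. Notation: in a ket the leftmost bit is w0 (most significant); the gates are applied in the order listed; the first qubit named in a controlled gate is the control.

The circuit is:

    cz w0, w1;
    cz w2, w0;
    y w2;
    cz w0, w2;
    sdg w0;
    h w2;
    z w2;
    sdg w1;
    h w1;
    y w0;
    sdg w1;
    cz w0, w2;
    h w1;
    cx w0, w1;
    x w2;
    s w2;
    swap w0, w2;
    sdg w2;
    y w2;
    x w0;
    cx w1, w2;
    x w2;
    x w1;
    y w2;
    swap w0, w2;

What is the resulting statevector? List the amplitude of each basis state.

The resulting statevector has amplitude 0 on |000>, 0 on |001>, sqrt(2)*(1 + I)/4 on |010>, sqrt(2)*(-1 + I)/4 on |011>, sqrt(2)*(-1 + I)/4 on |100>, sqrt(2)*(-1 - I)/4 on |101>, 0 on |110>, 0 on |111>.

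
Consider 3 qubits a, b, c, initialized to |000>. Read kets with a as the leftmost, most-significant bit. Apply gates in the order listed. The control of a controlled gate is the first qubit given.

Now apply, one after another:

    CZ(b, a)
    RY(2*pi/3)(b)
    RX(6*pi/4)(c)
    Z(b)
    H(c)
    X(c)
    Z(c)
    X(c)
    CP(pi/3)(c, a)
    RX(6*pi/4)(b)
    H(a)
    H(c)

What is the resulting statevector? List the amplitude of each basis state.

After the circuit, the state carries amplitude -sqrt(6)/8 - sqrt(2)*I/8 on |000>, -sqrt(2)/8 + sqrt(6)*I/8 on |001>, sqrt(2)/8 + sqrt(6)*I/8 on |010>, sqrt(6)/8 - sqrt(2)*I/8 on |011>, -sqrt(6)/8 - sqrt(2)*I/8 on |100>, -sqrt(2)/8 + sqrt(6)*I/8 on |101>, sqrt(2)/8 + sqrt(6)*I/8 on |110>, sqrt(6)/8 - sqrt(2)*I/8 on |111>.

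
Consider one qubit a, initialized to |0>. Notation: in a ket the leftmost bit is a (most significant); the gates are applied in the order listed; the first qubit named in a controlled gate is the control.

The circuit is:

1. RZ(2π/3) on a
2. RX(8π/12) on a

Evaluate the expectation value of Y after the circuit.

In the final state, Y has expectation -sqrt(3)/2.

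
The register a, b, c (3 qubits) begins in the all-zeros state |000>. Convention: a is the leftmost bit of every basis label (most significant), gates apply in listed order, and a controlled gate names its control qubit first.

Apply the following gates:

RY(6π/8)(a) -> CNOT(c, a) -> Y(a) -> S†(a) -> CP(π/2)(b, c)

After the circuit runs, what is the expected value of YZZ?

The observable YZZ averages to sqrt(2)/2.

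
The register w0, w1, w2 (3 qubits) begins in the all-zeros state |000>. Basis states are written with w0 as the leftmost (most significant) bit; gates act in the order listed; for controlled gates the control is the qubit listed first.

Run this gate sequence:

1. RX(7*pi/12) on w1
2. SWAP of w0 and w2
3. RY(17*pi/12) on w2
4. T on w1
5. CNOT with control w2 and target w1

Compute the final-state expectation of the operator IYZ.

In the final state, IYZ has expectation -sqrt(3)/4 - 1/4.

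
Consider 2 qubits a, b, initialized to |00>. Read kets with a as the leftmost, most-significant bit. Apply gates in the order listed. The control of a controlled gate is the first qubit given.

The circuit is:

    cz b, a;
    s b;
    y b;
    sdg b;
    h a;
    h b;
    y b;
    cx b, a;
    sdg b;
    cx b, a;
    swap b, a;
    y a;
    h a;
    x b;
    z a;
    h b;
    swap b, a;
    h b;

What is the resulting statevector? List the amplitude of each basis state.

The final amplitudes are -sqrt(2)/2 on |00>, -sqrt(2)*I/2 on |01>, 0 on |10>, 0 on |11>.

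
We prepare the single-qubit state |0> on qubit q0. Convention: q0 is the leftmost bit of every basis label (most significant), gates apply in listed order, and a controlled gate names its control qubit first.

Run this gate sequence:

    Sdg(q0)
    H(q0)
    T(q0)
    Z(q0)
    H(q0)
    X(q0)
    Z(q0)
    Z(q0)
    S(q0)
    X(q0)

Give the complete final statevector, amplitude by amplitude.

The resulting statevector has amplitude -exp(3*I*pi/4)/2 + I/2 on |0>, 1/2 + exp(I*pi/4)/2 on |1>.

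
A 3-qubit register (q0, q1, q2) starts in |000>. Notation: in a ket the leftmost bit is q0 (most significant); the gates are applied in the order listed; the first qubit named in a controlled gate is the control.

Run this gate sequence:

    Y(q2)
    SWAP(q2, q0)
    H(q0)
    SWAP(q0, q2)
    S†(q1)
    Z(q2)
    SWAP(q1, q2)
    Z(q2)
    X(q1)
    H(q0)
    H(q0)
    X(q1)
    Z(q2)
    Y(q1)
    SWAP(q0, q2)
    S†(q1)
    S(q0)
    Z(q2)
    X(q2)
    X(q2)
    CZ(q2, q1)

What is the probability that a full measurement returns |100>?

A full measurement returns |100> with probability 0. Key observation: gates 8-13 undo each other exactly, leaving only the rest of the circuit to track.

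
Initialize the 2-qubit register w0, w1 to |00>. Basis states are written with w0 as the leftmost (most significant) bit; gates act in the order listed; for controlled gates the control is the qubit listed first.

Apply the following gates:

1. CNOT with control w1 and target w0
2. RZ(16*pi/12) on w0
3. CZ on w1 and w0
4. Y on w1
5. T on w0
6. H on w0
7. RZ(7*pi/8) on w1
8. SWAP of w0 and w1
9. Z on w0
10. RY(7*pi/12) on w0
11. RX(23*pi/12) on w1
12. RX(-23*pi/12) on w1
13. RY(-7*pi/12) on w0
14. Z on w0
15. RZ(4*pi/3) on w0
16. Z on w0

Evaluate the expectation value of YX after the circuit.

In the final state, YX has expectation 0. Key observation: gates 9-14 undo each other exactly, leaving only the rest of the circuit to track.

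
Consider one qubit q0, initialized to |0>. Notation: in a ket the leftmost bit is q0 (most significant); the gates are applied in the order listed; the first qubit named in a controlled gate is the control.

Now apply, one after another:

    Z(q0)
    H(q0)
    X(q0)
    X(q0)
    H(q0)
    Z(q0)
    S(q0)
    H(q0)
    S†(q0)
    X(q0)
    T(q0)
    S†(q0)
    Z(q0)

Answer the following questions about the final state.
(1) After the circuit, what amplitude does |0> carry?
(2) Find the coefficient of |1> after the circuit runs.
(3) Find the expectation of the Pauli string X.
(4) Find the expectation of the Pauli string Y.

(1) |0> carries amplitude -sqrt(2)*I/2 in the final state. Key observation: steps 1-6 multiply out to the identity, so the circuit reduces to the remaining gates.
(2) The amplitude on |1> is sqrt(2)*exp(3*I*pi/4)/2.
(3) In the final state, X has expectation -sqrt(2)/2.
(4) In the final state, Y has expectation -sqrt(2)/2.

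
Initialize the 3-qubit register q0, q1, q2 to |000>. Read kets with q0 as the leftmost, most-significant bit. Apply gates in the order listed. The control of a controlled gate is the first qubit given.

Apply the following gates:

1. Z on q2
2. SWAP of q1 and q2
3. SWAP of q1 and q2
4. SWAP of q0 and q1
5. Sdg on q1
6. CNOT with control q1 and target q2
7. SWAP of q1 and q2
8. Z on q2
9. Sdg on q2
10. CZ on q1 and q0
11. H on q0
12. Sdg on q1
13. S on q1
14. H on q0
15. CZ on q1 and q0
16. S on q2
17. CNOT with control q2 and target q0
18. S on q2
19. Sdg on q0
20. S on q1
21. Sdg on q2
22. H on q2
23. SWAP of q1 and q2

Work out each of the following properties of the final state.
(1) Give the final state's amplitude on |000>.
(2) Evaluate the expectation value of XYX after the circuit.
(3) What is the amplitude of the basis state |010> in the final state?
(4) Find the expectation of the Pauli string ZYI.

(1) |000> carries amplitude sqrt(2)/2 in the final state. Key observation: gates 9-16 undo each other exactly, leaving only the rest of the circuit to track.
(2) The expectation value of XYX is 0.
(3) The final state's coefficient on |010> equals sqrt(2)/2.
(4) The observable ZYI averages to 0.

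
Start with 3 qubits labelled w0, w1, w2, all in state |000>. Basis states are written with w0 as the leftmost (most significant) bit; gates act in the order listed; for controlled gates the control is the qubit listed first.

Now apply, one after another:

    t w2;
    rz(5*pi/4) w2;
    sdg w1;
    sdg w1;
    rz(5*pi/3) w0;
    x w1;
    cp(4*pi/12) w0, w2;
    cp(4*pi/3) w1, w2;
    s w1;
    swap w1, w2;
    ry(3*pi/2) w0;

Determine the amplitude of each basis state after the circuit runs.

The resulting statevector has amplitude sqrt(2)*exp(I*pi/24)/2 on |001>, -sqrt(2)*exp(I*pi/24)/2 on |101>, and 0 on every other basis state.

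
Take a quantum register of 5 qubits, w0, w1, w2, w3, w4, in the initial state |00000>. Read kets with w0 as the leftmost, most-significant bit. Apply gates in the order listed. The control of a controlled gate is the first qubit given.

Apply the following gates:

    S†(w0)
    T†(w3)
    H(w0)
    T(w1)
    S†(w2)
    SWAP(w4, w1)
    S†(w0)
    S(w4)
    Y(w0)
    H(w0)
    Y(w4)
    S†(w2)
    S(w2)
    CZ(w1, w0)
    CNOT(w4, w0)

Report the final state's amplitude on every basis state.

The final amplitudes are 1/2 - I/2 on |00001>, -1/2 - I/2 on |10001>, and 0 on every other basis state.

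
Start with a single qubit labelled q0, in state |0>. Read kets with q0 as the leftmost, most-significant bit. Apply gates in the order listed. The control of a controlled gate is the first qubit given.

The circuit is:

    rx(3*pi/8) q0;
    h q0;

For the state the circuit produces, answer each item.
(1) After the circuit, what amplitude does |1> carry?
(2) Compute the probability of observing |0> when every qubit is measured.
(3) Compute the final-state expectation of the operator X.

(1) The final state's coefficient on |1> equals sqrt(2)*exp(3*I*pi/16)/2.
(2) A full measurement returns |0> with probability 1/2.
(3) The observable X averages to sqrt(2 - sqrt(2))/2.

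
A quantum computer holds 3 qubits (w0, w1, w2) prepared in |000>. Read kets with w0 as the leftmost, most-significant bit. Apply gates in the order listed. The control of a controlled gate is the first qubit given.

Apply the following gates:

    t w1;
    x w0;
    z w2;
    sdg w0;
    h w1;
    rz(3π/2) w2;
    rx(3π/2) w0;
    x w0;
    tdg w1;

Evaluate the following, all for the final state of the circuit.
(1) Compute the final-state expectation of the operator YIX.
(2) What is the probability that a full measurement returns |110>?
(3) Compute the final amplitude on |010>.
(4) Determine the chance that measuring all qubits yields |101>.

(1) In the final state, YIX has expectation 0.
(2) The probability of measuring |110> is 1/4.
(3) |010> carries amplitude -I/2 in the final state.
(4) The probability of measuring |101> is 0.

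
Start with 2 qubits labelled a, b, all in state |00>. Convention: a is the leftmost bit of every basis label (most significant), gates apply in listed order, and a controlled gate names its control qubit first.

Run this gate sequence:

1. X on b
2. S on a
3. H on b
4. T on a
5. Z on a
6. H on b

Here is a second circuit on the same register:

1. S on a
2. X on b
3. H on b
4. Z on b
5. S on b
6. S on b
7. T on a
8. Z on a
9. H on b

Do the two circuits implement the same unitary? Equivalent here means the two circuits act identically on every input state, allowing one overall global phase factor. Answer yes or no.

Yes, they are equivalent — the unitaries differ by at most a global phase.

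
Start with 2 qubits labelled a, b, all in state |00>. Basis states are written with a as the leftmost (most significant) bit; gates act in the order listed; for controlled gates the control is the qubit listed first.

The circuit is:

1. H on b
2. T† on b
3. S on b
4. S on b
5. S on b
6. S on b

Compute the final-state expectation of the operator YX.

The observable YX averages to 0. Key observation: the block from step 3 through step 6 cancels to the identity and can be dropped.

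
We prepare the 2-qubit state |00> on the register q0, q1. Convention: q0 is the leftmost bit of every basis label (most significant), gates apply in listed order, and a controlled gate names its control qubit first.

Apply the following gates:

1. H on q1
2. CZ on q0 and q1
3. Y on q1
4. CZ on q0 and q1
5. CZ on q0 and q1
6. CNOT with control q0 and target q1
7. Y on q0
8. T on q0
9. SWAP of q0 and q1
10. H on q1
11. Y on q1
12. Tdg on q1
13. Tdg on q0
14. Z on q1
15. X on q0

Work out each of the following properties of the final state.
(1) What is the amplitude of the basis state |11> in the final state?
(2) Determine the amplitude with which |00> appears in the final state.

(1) |11> carries amplitude -I/2 in the final state.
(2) The final state's coefficient on |00> equals -I/2.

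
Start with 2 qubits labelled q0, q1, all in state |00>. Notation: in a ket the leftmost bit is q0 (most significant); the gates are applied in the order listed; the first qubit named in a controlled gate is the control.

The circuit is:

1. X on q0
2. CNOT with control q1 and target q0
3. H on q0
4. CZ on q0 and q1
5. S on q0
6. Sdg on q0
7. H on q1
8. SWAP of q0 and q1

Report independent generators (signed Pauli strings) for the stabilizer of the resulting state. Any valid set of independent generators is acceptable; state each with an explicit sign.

The final state is stabilized by the group generated by +XI, -IX; other independent generating sets are equally valid.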